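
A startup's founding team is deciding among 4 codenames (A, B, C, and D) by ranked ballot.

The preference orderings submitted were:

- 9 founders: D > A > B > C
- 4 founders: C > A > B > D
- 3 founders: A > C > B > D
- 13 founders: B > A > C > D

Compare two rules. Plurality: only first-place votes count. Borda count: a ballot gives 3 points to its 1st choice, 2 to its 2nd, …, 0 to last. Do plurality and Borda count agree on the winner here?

Plurality first-place counts: A 3, B 13, C 4, D 9 → B.
Borda totals: A 61, B 55, C 31, D 27 → A.
The two rules disagree: plurality picks B, Borda picks A.

No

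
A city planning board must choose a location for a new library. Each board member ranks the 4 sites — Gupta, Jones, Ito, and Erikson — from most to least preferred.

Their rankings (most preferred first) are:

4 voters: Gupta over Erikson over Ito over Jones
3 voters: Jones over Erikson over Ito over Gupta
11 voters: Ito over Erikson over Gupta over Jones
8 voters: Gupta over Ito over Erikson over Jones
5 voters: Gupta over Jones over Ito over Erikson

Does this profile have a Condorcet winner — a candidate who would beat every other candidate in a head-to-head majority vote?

Head-to-head results (31 voters total):
Gupta vs Jones: Gupta wins 28–3.
Gupta vs Ito: Gupta wins 17–14.
Gupta vs Erikson: Gupta wins 17–14.
Jones vs Ito: Ito wins 23–8.
Jones vs Erikson: Erikson wins 23–8.
Ito vs Erikson: Ito wins 24–7.
Gupta beats each rival — Jones (28–3), Ito (17–14), Erikson (17–14) — so Gupta is the Condorcet winner.

Yes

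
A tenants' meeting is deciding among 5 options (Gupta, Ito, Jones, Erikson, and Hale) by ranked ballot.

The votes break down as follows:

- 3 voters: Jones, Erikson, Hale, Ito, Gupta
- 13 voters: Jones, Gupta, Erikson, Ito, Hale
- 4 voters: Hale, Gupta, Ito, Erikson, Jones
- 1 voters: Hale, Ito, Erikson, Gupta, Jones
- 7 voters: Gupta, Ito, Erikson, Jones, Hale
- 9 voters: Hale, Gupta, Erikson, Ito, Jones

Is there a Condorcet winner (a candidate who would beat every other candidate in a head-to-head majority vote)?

Head-to-head results (37 voters total):
Gupta vs Ito: Gupta wins 33–4.
Gupta vs Jones: Gupta wins 21–16.
Gupta vs Erikson: Gupta wins 33–4.
Gupta vs Hale: Gupta wins 20–17.
Ito vs Jones: Ito wins 21–16.
Ito vs Erikson: Erikson wins 25–12.
Ito vs Hale: Ito wins 20–17.
Jones vs Erikson: Erikson wins 21–16.
Jones vs Hale: Jones wins 23–14.
Erikson vs Hale: Erikson wins 23–14.
Gupta beats each rival — Ito (33–4), Jones (21–16), Erikson (33–4), Hale (20–17) — so Gupta is the Condorcet winner.

Yes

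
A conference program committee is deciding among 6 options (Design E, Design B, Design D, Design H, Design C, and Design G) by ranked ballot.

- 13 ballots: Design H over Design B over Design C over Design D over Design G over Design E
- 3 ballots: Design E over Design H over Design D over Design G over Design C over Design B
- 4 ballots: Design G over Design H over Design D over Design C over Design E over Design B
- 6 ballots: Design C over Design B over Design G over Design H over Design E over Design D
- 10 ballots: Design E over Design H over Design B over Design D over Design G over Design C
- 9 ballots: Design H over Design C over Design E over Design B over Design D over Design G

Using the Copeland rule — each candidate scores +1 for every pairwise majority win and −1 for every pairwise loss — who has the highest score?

Pairwise results:
  Design E vs Design B: Design E wins 26–19.
  Design E vs Design D: Design E wins 28–17.
  Design E vs Design H: Design H wins 32–13.
  Design E vs Design C: Design C wins 32–13.
  Design E vs Design G: Design G wins 23–22.
  Design B vs Design D: Design B wins 38–7.
  Design B vs Design H: Design H wins 39–6.
  Design B vs Design C: Design B wins 23–22.
  Design B vs Design G: Design B wins 38–7.
  Design D vs Design H: Design H wins 45–0.
  Design D vs Design C: Design C wins 28–17.
  Design D vs Design G: Design D wins 35–10.
  Design H vs Design C: Design H wins 39–6.
  Design H vs Design G: Design H wins 35–10.
  Design C vs Design G: Design C wins 28–17.
Copeland scores (wins − losses):
  Design E: 2 − 3 = -1
  Design B: 3 − 2 = 1
  Design D: 1 − 4 = -3
  Design H: 5 − 0 = 5
  Design C: 3 − 2 = 1
  Design G: 1 − 4 = -3
Design H has the best Copeland score.

Design H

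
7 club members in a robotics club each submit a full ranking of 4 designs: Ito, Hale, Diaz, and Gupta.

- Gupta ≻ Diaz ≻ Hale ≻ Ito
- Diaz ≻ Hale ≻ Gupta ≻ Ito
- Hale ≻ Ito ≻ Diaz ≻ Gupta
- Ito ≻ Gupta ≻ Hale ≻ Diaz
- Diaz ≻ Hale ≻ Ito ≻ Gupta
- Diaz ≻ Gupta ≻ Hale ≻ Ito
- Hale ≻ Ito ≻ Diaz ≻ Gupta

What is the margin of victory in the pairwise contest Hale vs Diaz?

1

Ballots ranking Hale above Diaz: 3.
Ballots ranking Diaz above Hale: 4.
Diaz wins 4–3, a margin of 1.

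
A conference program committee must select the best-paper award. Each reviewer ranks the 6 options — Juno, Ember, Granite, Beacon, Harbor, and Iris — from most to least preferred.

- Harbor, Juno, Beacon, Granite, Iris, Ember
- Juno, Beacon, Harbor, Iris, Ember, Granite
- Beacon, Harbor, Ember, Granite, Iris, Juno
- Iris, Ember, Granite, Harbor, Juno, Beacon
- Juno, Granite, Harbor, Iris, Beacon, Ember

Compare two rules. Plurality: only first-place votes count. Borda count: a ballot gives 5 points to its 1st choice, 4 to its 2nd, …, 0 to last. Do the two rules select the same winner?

No

Plurality first-place counts: Juno 2, Ember 0, Granite 0, Beacon 1, Harbor 1, Iris 1 → Juno.
Borda totals: Juno 15, Ember 8, Granite 11, Beacon 13, Harbor 17, Iris 11 → Harbor.
The two rules disagree: plurality picks Juno, Borda picks Harbor.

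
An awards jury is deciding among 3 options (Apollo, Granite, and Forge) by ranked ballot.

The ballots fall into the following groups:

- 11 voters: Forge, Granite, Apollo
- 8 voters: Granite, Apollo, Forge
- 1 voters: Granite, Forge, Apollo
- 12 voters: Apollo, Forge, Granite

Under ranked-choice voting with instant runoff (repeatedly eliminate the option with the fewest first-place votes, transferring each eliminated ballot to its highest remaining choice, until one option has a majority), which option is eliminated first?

Granite

Round 1: Apollo 12, Forge 11, Granite 9. Granite has the fewest and is eliminated.
Round 2: Apollo 20, Forge 12. Apollo has a majority.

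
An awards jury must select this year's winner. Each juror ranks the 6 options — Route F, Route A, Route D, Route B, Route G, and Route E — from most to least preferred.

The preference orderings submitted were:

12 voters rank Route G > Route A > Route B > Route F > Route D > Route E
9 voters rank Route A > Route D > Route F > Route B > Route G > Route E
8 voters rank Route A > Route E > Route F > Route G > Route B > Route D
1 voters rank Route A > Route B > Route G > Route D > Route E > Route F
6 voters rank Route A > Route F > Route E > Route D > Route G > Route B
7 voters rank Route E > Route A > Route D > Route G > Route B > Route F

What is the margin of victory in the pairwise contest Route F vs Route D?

9

Ballots ranking Route F above Route D: 12+8+6 = 26.
Ballots ranking Route D above Route F: 9+1+7 = 17.
Route F wins 26–17, a margin of 9.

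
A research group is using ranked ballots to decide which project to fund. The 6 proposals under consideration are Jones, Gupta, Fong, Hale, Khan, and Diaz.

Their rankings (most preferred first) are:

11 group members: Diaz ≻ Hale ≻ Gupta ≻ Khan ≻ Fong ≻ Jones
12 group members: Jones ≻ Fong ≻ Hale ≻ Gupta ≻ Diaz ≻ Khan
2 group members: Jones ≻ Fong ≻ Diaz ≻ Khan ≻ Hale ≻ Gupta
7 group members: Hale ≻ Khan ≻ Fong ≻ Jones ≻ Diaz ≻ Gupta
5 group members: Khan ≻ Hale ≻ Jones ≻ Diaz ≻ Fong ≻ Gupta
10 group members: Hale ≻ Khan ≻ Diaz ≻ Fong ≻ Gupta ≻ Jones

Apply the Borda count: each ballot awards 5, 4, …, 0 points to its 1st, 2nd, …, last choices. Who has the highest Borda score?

Borda scores:
  Jones: 11·0 + 12·5 + 2·5 + 7·2 + 5·3 + 10·0 = 99
  Gupta: 11·3 + 12·2 + 2·0 + 7·0 + 5·0 + 10·1 = 67
  Fong: 11·1 + 12·4 + 2·4 + 7·3 + 5·1 + 10·2 = 113
  Hale: 11·4 + 12·3 + 2·1 + 7·5 + 5·4 + 10·5 = 187
  Khan: 11·2 + 12·0 + 2·2 + 7·4 + 5·5 + 10·4 = 119
  Diaz: 11·5 + 12·1 + 2·3 + 7·1 + 5·2 + 10·3 = 120
Hale has the highest total.

Hale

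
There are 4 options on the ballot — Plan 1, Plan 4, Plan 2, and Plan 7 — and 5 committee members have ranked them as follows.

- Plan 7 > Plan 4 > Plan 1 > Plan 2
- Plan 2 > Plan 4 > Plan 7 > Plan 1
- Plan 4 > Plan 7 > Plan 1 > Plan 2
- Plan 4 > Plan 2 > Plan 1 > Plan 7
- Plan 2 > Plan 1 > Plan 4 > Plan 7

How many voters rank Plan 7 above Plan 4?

Ballots ranking Plan 7 above Plan 4: 1.
Ballots ranking Plan 4 above Plan 7: 4.
So 1 of 5 voters prefer Plan 7 to Plan 4.

1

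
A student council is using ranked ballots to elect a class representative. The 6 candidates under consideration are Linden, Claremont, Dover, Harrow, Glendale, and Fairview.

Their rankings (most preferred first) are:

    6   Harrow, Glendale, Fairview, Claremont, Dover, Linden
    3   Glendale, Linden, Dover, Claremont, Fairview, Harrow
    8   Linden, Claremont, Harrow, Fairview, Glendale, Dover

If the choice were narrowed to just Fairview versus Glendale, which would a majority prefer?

Ballots ranking Fairview above Glendale: 8.
Ballots ranking Glendale above Fairview: 6+3 = 9.
Glendale wins the head-to-head, 9–8.

Glendale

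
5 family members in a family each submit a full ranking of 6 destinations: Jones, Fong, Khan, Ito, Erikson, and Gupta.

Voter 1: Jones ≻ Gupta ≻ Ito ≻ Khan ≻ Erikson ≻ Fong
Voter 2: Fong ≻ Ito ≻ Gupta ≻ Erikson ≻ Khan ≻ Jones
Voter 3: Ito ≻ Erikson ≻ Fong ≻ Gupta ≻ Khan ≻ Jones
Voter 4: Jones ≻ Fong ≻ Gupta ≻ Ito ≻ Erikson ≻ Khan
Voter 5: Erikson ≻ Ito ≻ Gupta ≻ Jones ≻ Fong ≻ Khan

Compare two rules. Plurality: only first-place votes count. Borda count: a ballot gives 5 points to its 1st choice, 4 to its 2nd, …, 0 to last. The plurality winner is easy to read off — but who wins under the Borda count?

Ito

Plurality first-place counts: Jones 2, Fong 1, Khan 0, Ito 1, Erikson 1, Gupta 0 → Jones.
Borda totals: Jones 12, Fong 13, Khan 4, Ito 18, Erikson 13, Gupta 15 → Ito.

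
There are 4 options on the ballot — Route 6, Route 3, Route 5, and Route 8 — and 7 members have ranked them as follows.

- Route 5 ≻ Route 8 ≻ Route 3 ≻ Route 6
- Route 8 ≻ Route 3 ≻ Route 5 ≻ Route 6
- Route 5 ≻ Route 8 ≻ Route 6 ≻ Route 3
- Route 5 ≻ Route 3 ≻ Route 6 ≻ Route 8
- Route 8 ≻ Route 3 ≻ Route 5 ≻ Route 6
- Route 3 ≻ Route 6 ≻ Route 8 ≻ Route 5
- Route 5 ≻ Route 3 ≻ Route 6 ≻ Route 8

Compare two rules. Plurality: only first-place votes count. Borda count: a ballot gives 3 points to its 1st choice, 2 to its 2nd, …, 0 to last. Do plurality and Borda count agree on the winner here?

Plurality first-place counts: Route 6 0, Route 3 1, Route 5 4, Route 8 2 → Route 5.
Borda totals: Route 6 5, Route 3 12, Route 5 14, Route 8 11 → Route 5.
The two rules agree on Route 5.

Yes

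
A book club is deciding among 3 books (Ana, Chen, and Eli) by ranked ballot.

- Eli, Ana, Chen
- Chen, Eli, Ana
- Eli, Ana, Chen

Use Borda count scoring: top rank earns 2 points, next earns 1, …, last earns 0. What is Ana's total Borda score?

2

Borda scores:
  Ana: 1 + 0 + 1 = 2
  Chen: 0 + 2 + 0 = 2
  Eli: 2 + 1 + 2 = 5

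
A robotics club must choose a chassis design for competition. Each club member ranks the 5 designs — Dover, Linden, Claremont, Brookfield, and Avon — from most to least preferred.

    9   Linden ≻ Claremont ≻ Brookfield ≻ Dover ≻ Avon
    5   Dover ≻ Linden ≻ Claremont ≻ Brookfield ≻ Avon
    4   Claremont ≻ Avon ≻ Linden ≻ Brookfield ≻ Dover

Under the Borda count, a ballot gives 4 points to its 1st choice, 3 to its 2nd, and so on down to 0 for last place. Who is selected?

Linden

Borda scores:
  Dover: 9·1 + 5·4 + 4·0 = 29
  Linden: 9·4 + 5·3 + 4·2 = 59
  Claremont: 9·3 + 5·2 + 4·4 = 53
  Brookfield: 9·2 + 5·1 + 4·1 = 27
  Avon: 9·0 + 5·0 + 4·3 = 12
Linden has the highest total.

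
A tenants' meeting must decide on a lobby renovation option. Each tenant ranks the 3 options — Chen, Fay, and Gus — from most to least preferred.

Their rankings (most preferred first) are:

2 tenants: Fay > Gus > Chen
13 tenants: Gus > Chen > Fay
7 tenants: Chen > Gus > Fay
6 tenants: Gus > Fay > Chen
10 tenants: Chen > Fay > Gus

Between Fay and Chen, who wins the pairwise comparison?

Chen

Ballots ranking Fay above Chen: 2+6 = 8.
Ballots ranking Chen above Fay: 13+7+10 = 30.
Chen wins the head-to-head, 30–8.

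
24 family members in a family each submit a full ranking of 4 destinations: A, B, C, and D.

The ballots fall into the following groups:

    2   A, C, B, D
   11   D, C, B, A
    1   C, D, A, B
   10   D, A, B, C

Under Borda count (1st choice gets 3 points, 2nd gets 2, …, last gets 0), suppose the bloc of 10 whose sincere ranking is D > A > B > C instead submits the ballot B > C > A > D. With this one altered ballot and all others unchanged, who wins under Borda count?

C

Borda totals with the altered ballot: A 17, B 43, C 49, D 35.
The switch changes the winner from D to C.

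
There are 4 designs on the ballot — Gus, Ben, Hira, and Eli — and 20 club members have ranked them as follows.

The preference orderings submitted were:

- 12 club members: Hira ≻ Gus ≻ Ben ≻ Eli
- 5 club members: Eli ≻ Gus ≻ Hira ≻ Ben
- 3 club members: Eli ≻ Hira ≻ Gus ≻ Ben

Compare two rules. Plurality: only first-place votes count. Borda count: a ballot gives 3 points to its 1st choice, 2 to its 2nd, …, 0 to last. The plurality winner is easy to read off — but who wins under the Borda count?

Plurality first-place counts: Gus 0, Ben 0, Hira 12, Eli 8 → Hira.
Borda totals: Gus 37, Ben 12, Hira 47, Eli 24 → Hira.

Hira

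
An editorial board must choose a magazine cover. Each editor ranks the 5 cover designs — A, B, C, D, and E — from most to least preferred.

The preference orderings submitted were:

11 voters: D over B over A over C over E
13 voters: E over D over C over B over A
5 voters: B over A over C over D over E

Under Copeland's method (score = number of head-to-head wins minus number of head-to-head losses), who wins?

D

Pairwise results:
  A vs B: B wins 29–0.
  A vs C: A wins 16–13.
  A vs D: D wins 24–5.
  A vs E: A wins 16–13.
  B vs C: B wins 16–13.
  B vs D: D wins 24–5.
  B vs E: B wins 16–13.
  C vs D: D wins 24–5.
  C vs E: C wins 16–13.
  D vs E: D wins 16–13.
Copeland scores (wins − losses):
  A: 2 − 2 = 0
  B: 3 − 1 = 2
  C: 1 − 3 = -2
  D: 4 − 0 = 4
  E: 0 − 4 = -4
D has the best Copeland score.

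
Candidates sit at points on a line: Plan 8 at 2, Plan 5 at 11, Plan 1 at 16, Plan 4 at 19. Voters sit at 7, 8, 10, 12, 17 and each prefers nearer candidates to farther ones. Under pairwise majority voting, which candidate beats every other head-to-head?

Plan 5

With single-peaked preferences on a line, the Condorcet winner is the candidate closest to the median voter.
The median voter (position 10) is closest to Plan 5 at 11.
Check: Plan 5 vs Plan 8 — voters closer to Plan 5: 5 of 5.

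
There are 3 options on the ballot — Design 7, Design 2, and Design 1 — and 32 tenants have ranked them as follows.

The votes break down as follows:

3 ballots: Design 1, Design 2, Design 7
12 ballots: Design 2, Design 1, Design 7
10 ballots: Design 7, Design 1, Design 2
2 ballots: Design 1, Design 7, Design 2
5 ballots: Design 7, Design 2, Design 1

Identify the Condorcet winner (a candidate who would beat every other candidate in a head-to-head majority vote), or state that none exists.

Head-to-head results (32 voters total):
Design 7 vs Design 2: Design 7 wins 17–15.
Design 7 vs Design 1: Design 1 wins 17–15.
Design 2 vs Design 1: Design 2 wins 17–15.
No candidate beats all others: Design 7 beats Design 2 beats Design 1 beats Design 7, a majority cycle.

No Condorcet winner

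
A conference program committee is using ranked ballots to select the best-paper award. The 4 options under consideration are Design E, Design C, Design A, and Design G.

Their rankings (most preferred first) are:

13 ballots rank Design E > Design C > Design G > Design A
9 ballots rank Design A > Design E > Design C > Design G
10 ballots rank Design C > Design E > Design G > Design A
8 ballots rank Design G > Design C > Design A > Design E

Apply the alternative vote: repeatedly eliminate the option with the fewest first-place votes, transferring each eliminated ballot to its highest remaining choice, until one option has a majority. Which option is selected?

Design E

Round 1: Design E 13, Design C 10, Design A 9, Design G 8. Design G has the fewest and is eliminated.
Round 2: Design C 18, Design E 13, Design A 9. Design A has the fewest and is eliminated.
Round 3: Design E 22, Design C 18. Design E has a majority.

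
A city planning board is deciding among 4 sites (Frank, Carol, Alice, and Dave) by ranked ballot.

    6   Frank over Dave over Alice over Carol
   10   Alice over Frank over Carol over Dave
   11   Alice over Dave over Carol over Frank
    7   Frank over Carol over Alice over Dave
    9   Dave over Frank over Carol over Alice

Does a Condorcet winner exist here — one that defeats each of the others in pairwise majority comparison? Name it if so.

Head-to-head results (43 voters total):
Frank vs Carol: Frank wins 32–11.
Frank vs Alice: Frank wins 22–21.
Frank vs Dave: Frank wins 23–20.
Carol vs Alice: Alice wins 27–16.
Carol vs Dave: Dave wins 26–17.
Alice vs Dave: Alice wins 28–15.
Frank beats each rival — Carol (32–11), Alice (22–21), Dave (23–20) — so Frank is the Condorcet winner.

Frank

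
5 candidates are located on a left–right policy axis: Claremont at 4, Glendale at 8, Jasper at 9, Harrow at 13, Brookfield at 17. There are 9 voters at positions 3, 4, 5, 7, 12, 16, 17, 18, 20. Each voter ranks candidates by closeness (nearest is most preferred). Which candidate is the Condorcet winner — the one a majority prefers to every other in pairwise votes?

Harrow

With single-peaked preferences on a line, the Condorcet winner is the candidate closest to the median voter.
The median voter (position 12) is closest to Harrow at 13.
Check: Harrow vs Jasper — voters closer to Harrow: 5 of 9.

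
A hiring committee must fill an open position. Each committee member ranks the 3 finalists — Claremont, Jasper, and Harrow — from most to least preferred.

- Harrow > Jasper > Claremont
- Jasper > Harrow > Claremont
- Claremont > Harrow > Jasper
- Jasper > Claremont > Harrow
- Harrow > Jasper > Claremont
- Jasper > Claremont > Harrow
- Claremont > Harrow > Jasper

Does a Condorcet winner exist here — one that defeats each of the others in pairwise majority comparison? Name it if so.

Head-to-head results (7 voters total):
Claremont vs Jasper: Jasper wins 5–2.
Claremont vs Harrow: Claremont wins 4–3.
Jasper vs Harrow: Harrow wins 4–3.
No candidate beats all others: Claremont beats Harrow beats Jasper beats Claremont, a majority cycle.

No Condorcet winner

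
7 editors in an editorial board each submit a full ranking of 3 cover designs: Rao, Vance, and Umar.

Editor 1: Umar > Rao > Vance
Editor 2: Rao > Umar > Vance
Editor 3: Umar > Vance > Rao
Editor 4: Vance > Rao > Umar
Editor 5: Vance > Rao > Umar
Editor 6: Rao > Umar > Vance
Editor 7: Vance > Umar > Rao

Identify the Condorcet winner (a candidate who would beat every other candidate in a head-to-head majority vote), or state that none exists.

No Condorcet winner

Head-to-head results (7 voters total):
Rao vs Vance: Vance wins 4–3.
Rao vs Umar: Rao wins 4–3.
Vance vs Umar: Umar wins 4–3.
No candidate beats all others: Rao beats Umar beats Vance beats Rao, a majority cycle.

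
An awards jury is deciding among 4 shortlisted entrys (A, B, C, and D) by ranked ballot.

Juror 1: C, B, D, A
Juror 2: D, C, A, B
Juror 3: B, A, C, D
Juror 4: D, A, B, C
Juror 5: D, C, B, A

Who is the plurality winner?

First-place vote totals:
  A: 0
  B: 1
  C: 1
  D: 3
D has the most first-place votes.

D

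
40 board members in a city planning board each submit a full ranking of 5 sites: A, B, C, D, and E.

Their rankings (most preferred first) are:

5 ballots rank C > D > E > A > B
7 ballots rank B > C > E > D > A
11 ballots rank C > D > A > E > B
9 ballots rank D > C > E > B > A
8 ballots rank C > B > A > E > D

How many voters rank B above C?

7

Ballots ranking B above C: 7.
Ballots ranking C above B: 5+11+9+8 = 33.
So 7 of 40 voters prefer B to C.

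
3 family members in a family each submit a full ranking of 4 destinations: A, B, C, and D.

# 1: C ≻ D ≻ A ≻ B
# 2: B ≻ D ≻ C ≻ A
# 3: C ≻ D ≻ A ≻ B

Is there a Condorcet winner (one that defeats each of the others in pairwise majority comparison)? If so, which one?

Head-to-head results (3 voters total):
A vs B: A wins 2–1.
A vs C: C wins 3–0.
A vs D: D wins 3–0.
B vs C: C wins 2–1.
B vs D: D wins 2–1.
C vs D: C wins 2–1.
C beats each rival — A (3–0), B (2–1), D (2–1) — so C is the Condorcet winner.

C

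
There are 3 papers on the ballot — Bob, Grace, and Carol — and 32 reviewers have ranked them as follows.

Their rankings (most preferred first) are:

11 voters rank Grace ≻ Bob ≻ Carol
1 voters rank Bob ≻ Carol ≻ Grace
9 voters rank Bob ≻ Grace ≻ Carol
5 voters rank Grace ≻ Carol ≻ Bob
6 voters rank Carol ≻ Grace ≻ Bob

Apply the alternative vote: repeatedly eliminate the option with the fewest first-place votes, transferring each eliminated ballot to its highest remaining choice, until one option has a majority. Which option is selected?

Grace

Round 1: Grace 16, Bob 10, Carol 6. Carol has the fewest and is eliminated.
Round 2: Grace 22, Bob 10. Grace has a majority.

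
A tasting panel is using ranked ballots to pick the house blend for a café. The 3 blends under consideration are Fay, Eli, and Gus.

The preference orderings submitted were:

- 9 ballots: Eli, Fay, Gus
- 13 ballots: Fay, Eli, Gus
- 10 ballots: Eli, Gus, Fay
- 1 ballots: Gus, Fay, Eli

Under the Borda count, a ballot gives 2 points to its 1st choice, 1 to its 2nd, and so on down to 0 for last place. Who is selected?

Eli

Borda scores:
  Fay: 9·1 + 13·2 + 10·0 + 1 = 36
  Eli: 9·2 + 13·1 + 10·2 + 0 = 51
  Gus: 9·0 + 13·0 + 10·1 + 2 = 12
Eli has the highest total.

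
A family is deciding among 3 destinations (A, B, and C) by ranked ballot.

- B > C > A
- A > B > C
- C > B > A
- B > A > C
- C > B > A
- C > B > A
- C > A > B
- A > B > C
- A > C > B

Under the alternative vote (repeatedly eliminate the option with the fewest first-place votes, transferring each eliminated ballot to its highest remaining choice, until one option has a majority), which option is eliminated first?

Round 1: C 4, A 3, B 2. B has the fewest and is eliminated.
Round 2: C 5, A 4. C has a majority.

B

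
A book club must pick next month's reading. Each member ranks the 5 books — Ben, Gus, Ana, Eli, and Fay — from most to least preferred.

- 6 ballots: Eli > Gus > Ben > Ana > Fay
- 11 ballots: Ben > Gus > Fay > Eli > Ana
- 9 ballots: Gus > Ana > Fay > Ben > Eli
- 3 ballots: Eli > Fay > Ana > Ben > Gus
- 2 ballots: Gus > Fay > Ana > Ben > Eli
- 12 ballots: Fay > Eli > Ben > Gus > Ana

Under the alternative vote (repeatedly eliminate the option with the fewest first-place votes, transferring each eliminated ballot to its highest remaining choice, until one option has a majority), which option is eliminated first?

Ana

Round 1: Fay 12, Ben 11, Gus 11, Eli 9, Ana 0. Ana has the fewest and is eliminated.
Round 2: Fay 12, Ben 11, Gus 11, Eli 9. Eli has the fewest and is eliminated.
Round 3: Gus 17, Fay 15, Ben 11. Ben has the fewest and is eliminated.
Round 4: Gus 28, Fay 15. Gus has a majority.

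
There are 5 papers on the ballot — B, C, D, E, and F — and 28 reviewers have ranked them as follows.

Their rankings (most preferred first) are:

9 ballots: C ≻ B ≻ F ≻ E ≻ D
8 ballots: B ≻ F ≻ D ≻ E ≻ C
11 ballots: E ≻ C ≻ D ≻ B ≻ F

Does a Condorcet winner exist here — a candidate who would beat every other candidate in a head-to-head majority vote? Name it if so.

Head-to-head results (28 voters total):
B vs C: C wins 20–8.
B vs D: B wins 17–11.
B vs E: B wins 17–11.
B vs F: B wins 28–0.
C vs D: C wins 20–8.
C vs E: E wins 19–9.
C vs F: C wins 20–8.
D vs E: E wins 20–8.
D vs F: F wins 17–11.
E vs F: F wins 17–11.
No candidate beats all others: B beats E beats C beats B, a majority cycle.

None — there is no Condorcet winner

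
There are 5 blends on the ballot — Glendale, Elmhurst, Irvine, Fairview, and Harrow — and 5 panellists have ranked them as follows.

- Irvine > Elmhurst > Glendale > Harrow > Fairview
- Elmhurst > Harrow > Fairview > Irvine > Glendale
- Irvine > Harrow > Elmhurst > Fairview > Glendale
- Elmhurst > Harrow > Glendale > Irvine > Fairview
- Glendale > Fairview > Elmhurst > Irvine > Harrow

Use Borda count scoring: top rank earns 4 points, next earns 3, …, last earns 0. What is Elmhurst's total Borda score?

Borda scores:
  Glendale: 2 + 0 + 0 + 2 + 4 = 8
  Elmhurst: 3 + 4 + 2 + 4 + 2 = 15
  Irvine: 4 + 1 + 4 + 1 + 1 = 11
  Fairview: 0 + 2 + 1 + 0 + 3 = 6
  Harrow: 1 + 3 + 3 + 3 + 0 = 10

15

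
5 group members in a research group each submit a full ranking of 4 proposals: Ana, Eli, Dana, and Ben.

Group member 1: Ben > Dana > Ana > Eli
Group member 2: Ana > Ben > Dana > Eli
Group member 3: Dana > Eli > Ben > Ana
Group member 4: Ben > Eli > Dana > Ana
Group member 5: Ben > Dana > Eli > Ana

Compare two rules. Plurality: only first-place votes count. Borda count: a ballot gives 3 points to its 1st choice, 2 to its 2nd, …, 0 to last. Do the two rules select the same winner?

Yes

Plurality first-place counts: Ana 1, Eli 0, Dana 1, Ben 3 → Ben.
Borda totals: Ana 4, Eli 5, Dana 9, Ben 12 → Ben.
The two rules agree on Ben.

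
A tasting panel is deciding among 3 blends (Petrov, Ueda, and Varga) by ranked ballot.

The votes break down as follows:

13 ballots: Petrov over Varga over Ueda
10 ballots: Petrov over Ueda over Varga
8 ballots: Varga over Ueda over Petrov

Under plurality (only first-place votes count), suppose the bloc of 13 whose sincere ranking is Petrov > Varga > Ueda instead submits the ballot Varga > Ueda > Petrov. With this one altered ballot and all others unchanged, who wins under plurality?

Varga

First-place totals with the altered ballot: Petrov 10, Ueda 0, Varga 21.
The switch changes the winner from Petrov to Varga.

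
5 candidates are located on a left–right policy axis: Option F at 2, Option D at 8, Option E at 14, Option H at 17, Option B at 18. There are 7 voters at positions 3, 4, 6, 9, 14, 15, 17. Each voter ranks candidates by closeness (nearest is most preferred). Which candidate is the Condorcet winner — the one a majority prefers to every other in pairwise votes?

With single-peaked preferences on a line, the Condorcet winner is the candidate closest to the median voter.
The median voter (position 9) is closest to Option D at 8.
Check: Option D vs Option B — voters closer to Option D: 4 of 7.

Option D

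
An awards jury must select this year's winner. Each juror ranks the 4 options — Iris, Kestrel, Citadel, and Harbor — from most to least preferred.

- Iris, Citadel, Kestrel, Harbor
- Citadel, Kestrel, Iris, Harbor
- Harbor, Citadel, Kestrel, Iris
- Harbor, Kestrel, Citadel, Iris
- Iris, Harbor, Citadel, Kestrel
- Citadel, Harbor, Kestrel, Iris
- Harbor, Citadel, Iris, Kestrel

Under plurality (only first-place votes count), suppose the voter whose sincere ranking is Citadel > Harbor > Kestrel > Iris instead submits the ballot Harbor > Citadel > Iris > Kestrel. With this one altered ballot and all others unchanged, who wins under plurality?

Harbor

First-place totals with the altered ballot: Iris 2, Kestrel 0, Citadel 1, Harbor 4.
The winner is unchanged: still Harbor.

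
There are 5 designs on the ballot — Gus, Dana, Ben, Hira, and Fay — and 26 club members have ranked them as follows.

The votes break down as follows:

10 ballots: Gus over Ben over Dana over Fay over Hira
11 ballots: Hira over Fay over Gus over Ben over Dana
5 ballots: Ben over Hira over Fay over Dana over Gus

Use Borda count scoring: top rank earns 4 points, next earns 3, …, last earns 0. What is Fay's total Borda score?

Borda scores:
  Gus: 10·4 + 11·2 + 5·0 = 62
  Dana: 10·2 + 11·0 + 5·1 = 25
  Ben: 10·3 + 11·1 + 5·4 = 61
  Hira: 10·0 + 11·4 + 5·3 = 59
  Fay: 10·1 + 11·3 + 5·2 = 53

53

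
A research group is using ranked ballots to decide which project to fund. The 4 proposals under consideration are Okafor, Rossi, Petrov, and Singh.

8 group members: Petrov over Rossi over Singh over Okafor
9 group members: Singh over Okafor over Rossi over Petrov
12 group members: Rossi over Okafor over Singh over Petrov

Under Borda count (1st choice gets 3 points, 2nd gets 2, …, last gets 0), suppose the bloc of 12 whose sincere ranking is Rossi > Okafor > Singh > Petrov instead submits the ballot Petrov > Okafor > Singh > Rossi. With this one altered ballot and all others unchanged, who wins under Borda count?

Petrov

Borda totals with the altered ballot: Okafor 42, Rossi 25, Petrov 60, Singh 47.
The switch changes the winner from Rossi to Petrov.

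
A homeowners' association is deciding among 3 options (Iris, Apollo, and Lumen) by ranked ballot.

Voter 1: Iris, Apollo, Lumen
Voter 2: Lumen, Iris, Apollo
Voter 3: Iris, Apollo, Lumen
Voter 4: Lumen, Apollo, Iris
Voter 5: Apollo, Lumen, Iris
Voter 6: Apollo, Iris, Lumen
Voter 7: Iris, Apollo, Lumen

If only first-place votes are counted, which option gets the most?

Iris

First-place vote totals:
  Iris: 3
  Apollo: 2
  Lumen: 2
Iris has the most first-place votes.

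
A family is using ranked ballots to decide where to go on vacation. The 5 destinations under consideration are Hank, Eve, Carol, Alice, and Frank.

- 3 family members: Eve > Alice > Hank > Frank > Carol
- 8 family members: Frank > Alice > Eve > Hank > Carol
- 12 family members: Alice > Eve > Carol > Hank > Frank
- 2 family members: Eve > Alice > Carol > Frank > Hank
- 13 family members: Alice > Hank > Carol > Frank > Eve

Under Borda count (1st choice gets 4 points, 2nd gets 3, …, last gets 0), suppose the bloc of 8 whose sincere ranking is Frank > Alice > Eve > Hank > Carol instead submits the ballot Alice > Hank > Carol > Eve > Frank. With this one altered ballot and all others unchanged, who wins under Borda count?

Borda totals with the altered ballot: Hank 81, Eve 64, Carol 70, Alice 147, Frank 18.
The winner is unchanged: still Alice.

Alice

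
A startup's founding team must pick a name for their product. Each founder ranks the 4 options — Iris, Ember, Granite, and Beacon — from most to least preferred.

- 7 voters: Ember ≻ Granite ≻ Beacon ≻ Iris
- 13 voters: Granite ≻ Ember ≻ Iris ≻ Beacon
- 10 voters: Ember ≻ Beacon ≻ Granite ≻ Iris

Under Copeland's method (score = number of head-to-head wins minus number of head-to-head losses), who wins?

Pairwise results:
  Iris vs Ember: Ember wins 30–0.
  Iris vs Granite: Granite wins 30–0.
  Iris vs Beacon: Beacon wins 17–13.
  Ember vs Granite: Ember wins 17–13.
  Ember vs Beacon: Ember wins 30–0.
  Granite vs Beacon: Granite wins 20–10.
Copeland scores (wins − losses):
  Iris: 0 − 3 = -3
  Ember: 3 − 0 = 3
  Granite: 2 − 1 = 1
  Beacon: 1 − 2 = -1
Ember has the best Copeland score.

Ember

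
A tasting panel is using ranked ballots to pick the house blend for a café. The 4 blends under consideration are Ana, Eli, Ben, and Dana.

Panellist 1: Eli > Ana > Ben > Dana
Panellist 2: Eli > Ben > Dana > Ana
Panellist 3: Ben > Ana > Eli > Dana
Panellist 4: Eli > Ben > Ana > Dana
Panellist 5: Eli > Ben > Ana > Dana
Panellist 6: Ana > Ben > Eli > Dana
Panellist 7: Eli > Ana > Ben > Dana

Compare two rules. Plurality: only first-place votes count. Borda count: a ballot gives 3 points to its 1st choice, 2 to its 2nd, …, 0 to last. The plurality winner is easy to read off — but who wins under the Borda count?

Plurality first-place counts: Ana 1, Eli 5, Ben 1, Dana 0 → Eli.
Borda totals: Ana 11, Eli 17, Ben 13, Dana 1 → Eli.

Eli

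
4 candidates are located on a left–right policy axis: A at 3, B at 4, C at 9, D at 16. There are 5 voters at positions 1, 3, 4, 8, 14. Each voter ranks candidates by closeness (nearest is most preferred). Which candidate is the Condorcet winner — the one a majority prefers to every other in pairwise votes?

With single-peaked preferences on a line, the Condorcet winner is the candidate closest to the median voter.
The median voter (position 4) is closest to B at 4.
Check: B vs A — voters closer to B: 3 of 5.

B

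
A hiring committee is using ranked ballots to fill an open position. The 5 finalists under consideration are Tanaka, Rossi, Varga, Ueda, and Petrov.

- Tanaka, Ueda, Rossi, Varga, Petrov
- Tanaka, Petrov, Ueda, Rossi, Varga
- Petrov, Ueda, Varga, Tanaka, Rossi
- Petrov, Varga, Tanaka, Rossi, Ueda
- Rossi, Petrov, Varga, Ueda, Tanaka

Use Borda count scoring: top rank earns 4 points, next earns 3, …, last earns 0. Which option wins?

Petrov

Borda scores:
  Tanaka: 4 + 4 + 1 + 2 + 0 = 11
  Rossi: 2 + 1 + 0 + 1 + 4 = 8
  Varga: 1 + 0 + 2 + 3 + 2 = 8
  Ueda: 3 + 2 + 3 + 0 + 1 = 9
  Petrov: 0 + 3 + 4 + 4 + 3 = 14
Petrov has the highest total.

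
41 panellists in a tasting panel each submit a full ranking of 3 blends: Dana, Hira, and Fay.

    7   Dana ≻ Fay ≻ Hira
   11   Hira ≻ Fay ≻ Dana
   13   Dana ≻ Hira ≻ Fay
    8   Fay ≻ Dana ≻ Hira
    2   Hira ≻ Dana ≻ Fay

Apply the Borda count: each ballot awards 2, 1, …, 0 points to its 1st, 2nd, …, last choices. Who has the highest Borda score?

Dana

Borda scores:
  Dana: 7·2 + 11·0 + 13·2 + 8·1 + 2·1 = 50
  Hira: 7·0 + 11·2 + 13·1 + 8·0 + 2·2 = 39
  Fay: 7·1 + 11·1 + 13·0 + 8·2 + 2·0 = 34
Dana has the highest total.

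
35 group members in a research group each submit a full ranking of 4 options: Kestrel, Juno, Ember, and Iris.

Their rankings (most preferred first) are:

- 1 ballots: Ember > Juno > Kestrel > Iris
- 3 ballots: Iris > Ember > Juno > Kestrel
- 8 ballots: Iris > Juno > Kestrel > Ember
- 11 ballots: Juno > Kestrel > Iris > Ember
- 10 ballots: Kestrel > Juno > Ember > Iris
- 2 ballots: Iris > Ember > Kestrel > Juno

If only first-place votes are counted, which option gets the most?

Iris

First-place vote totals:
  Kestrel: 10
  Juno: 11
  Ember: 1
  Iris: 13
Iris has the most first-place votes.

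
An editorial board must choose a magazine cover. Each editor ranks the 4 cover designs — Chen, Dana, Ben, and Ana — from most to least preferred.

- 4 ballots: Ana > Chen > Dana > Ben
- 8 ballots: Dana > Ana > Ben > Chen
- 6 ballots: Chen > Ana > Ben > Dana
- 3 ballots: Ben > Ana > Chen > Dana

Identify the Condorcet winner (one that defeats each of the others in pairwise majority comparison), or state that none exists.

Ana

Head-to-head results (21 voters total):
Chen vs Dana: Chen wins 13–8.
Chen vs Ben: Ben wins 11–10.
Chen vs Ana: Ana wins 15–6.
Dana vs Ben: Dana wins 12–9.
Dana vs Ana: Ana wins 13–8.
Ben vs Ana: Ana wins 18–3.
Ana beats each rival — Chen (15–6), Dana (13–8), Ben (18–3) — so Ana is the Condorcet winner.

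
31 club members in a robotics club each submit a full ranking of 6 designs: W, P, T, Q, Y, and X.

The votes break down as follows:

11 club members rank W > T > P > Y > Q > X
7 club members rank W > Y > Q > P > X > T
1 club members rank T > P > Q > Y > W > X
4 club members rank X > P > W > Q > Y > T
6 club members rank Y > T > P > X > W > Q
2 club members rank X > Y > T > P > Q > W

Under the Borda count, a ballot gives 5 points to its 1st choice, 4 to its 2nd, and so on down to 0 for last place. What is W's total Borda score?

Borda scores:
  W: 11·5 + 7·5 + 1 + 4·3 + 6·1 + 2·0 = 109
  P: 11·3 + 7·2 + 4 + 4·4 + 6·3 + 2·2 = 89
  T: 11·4 + 7·0 + 5 + 4·0 + 6·4 + 2·3 = 79
  Q: 11·1 + 7·3 + 3 + 4·2 + 6·0 + 2·1 = 45
  Y: 11·2 + 7·4 + 2 + 4·1 + 6·5 + 2·4 = 94
  X: 11·0 + 7·1 + 0 + 4·5 + 6·2 + 2·5 = 49

109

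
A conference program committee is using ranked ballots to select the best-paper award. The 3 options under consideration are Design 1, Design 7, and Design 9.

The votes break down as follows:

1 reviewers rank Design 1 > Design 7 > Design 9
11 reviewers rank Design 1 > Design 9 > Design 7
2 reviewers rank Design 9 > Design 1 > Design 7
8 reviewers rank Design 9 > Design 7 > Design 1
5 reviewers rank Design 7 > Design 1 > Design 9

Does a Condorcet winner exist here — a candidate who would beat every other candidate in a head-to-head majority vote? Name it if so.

Head-to-head results (27 voters total):
Design 1 vs Design 7: Design 1 wins 14–13.
Design 1 vs Design 9: Design 1 wins 17–10.
Design 7 vs Design 9: Design 9 wins 21–6.
Design 1 beats each rival — Design 7 (14–13), Design 9 (17–10) — so Design 1 is the Condorcet winner.

Design 1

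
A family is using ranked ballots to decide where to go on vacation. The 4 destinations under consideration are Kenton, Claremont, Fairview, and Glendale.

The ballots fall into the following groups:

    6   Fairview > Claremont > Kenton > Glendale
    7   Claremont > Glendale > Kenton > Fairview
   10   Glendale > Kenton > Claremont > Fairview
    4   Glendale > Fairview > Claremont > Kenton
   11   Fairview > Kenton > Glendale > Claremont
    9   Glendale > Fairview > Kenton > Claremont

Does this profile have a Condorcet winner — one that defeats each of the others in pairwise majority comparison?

Yes

Head-to-head results (47 voters total):
Kenton vs Claremont: Kenton wins 30–17.
Kenton vs Fairview: Fairview wins 30–17.
Kenton vs Glendale: Glendale wins 30–17.
Claremont vs Fairview: Fairview wins 30–17.
Claremont vs Glendale: Glendale wins 34–13.
Fairview vs Glendale: Glendale wins 30–17.
Glendale beats each rival — Kenton (30–17), Claremont (34–13), Fairview (30–17) — so Glendale is the Condorcet winner.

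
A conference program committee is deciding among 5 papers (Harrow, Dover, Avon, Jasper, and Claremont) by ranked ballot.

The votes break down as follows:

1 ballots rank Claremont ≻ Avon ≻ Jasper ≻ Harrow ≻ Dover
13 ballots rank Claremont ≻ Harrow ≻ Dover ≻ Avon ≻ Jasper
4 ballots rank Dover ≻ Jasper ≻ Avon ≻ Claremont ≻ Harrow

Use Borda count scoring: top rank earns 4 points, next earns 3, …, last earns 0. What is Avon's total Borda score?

24

Borda scores:
  Harrow: 1 + 13·3 + 4·0 = 40
  Dover: 0 + 13·2 + 4·4 = 42
  Avon: 3 + 13·1 + 4·2 = 24
  Jasper: 2 + 13·0 + 4·3 = 14
  Claremont: 4 + 13·4 + 4·1 = 60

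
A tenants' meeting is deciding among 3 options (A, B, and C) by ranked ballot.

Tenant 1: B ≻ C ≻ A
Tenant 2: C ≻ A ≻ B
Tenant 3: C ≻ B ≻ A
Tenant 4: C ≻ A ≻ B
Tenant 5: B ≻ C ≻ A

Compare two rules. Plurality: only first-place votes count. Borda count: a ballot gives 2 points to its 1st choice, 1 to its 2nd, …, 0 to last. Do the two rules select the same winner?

Yes

Plurality first-place counts: A 0, B 2, C 3 → C.
Borda totals: A 2, B 5, C 8 → C.
The two rules agree on C.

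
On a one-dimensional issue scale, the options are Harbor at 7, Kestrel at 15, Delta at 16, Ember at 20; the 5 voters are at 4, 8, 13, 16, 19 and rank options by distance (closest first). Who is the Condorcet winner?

Kestrel

With single-peaked preferences on a line, the Condorcet winner is the candidate closest to the median voter.
The median voter (position 13) is closest to Kestrel at 15.
Check: Kestrel vs Ember — voters closer to Kestrel: 4 of 5.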